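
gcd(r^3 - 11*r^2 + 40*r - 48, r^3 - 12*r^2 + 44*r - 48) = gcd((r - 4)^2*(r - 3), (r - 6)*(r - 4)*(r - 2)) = r - 4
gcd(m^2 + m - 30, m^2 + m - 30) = m^2 + m - 30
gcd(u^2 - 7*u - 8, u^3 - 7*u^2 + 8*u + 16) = u + 1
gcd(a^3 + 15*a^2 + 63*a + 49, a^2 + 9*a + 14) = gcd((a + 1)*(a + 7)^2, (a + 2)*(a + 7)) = a + 7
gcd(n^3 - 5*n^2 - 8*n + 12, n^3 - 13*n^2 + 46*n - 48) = 1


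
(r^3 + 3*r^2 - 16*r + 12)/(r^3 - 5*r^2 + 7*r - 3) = (r^2 + 4*r - 12)/(r^2 - 4*r + 3)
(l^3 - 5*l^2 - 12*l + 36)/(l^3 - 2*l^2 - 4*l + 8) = (l^2 - 3*l - 18)/(l^2 - 4)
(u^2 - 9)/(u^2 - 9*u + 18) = (u + 3)/(u - 6)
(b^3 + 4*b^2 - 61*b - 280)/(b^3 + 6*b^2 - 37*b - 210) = (b - 8)/(b - 6)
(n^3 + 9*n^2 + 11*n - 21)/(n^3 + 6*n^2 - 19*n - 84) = (n - 1)/(n - 4)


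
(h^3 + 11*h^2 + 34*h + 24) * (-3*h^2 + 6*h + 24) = -3*h^5 - 27*h^4 - 12*h^3 + 396*h^2 + 960*h + 576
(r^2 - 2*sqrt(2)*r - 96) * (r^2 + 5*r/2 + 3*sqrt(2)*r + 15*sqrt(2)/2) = r^4 + sqrt(2)*r^3 + 5*r^3/2 - 108*r^2 + 5*sqrt(2)*r^2/2 - 288*sqrt(2)*r - 270*r - 720*sqrt(2)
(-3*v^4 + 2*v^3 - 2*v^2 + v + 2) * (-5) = 15*v^4 - 10*v^3 + 10*v^2 - 5*v - 10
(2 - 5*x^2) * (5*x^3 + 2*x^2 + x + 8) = -25*x^5 - 10*x^4 + 5*x^3 - 36*x^2 + 2*x + 16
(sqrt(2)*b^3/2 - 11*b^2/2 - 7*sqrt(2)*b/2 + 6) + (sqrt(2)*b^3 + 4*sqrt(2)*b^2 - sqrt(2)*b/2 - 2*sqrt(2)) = 3*sqrt(2)*b^3/2 - 11*b^2/2 + 4*sqrt(2)*b^2 - 4*sqrt(2)*b - 2*sqrt(2) + 6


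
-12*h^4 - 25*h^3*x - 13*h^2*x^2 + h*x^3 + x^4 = (-4*h + x)*(h + x)^2*(3*h + x)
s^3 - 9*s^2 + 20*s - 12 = (s - 6)*(s - 2)*(s - 1)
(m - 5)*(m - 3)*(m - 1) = m^3 - 9*m^2 + 23*m - 15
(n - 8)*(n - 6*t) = n^2 - 6*n*t - 8*n + 48*t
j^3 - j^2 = j^2*(j - 1)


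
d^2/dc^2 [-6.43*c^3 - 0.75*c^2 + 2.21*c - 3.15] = -38.58*c - 1.5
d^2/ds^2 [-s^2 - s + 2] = -2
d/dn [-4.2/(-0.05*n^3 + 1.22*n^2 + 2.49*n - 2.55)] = (-0.63*n^2 + 10.248*n + 10.458)/(0.05*n^3 - 1.22*n^2 - 2.49*n + 2.55)^2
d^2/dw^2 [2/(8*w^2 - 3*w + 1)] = 4*(-64*w^2 + 24*w + (16*w - 3)^2 - 8)/(8*w^2 - 3*w + 1)^3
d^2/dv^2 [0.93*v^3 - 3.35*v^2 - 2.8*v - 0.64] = 5.58*v - 6.7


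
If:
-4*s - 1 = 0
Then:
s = -1/4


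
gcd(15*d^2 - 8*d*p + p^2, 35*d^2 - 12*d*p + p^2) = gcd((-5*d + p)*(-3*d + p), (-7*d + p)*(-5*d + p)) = -5*d + p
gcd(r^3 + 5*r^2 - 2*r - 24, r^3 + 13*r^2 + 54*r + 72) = r^2 + 7*r + 12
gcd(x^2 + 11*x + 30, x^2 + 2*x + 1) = 1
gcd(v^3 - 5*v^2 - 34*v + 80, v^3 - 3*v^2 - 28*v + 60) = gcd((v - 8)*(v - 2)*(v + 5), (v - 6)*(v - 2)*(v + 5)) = v^2 + 3*v - 10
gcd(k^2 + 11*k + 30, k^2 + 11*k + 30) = k^2 + 11*k + 30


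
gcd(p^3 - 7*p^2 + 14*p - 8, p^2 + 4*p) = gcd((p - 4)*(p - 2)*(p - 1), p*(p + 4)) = 1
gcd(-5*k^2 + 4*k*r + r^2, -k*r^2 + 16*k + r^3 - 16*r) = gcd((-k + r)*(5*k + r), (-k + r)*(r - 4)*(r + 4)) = -k + r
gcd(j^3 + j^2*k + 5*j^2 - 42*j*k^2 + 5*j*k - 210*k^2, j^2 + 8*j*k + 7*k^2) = j + 7*k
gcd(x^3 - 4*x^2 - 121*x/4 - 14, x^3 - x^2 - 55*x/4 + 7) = x + 7/2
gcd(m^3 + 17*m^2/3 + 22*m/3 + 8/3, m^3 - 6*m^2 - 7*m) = m + 1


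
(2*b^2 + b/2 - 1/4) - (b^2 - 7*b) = b^2 + 15*b/2 - 1/4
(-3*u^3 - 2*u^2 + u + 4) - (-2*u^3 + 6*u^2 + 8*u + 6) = -u^3 - 8*u^2 - 7*u - 2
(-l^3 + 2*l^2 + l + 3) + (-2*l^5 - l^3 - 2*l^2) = -2*l^5 - 2*l^3 + l + 3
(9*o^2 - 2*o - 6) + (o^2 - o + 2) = 10*o^2 - 3*o - 4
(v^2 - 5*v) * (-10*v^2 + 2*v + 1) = -10*v^4 + 52*v^3 - 9*v^2 - 5*v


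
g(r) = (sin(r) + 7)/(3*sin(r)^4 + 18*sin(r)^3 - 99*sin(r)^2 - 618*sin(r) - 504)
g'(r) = (sin(r) + 7)*(-12*sin(r)^3*cos(r) - 54*sin(r)^2*cos(r) + 198*sin(r)*cos(r) + 618*cos(r))/(3*sin(r)^4 + 18*sin(r)^3 - 99*sin(r)^2 - 618*sin(r) - 504)^2 + cos(r)/(3*sin(r)^4 + 18*sin(r)^3 - 99*sin(r)^2 - 618*sin(r) - 504) = (-3*sin(r)^2 + 2*sin(r) + 26)*cos(r)/(3*(sin(r) - 6)^2*(sin(r) + 1)^2*(sin(r) + 4)^2)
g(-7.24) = -0.08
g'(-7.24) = 0.27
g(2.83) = -0.01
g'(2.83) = -0.01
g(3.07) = -0.01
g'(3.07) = -0.01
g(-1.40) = -1.09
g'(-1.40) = 12.74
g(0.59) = -0.01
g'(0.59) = 0.00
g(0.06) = -0.01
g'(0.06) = 0.01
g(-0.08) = -0.02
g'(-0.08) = 0.02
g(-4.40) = -0.01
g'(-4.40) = -0.00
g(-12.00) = -0.00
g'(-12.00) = 0.01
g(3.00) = -0.01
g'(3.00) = -0.01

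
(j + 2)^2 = j^2 + 4*j + 4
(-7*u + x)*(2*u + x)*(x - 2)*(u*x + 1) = -14*u^3*x^2 + 28*u^3*x - 5*u^2*x^3 + 10*u^2*x^2 - 14*u^2*x + 28*u^2 + u*x^4 - 2*u*x^3 - 5*u*x^2 + 10*u*x + x^3 - 2*x^2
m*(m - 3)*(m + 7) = m^3 + 4*m^2 - 21*m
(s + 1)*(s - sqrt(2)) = s^2 - sqrt(2)*s + s - sqrt(2)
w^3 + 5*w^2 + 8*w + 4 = (w + 1)*(w + 2)^2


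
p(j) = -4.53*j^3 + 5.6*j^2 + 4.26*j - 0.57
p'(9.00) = -995.73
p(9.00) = -2811.00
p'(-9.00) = -1197.33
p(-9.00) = 3717.06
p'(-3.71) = -224.35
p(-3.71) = 292.03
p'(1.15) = -0.83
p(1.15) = 4.85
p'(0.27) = 6.29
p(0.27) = 0.90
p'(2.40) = -47.14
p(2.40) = -20.71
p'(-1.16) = -27.02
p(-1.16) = 9.09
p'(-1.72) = -55.21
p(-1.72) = 31.72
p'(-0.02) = 4.03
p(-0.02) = -0.65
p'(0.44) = 6.56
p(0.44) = 2.00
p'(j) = -13.59*j^2 + 11.2*j + 4.26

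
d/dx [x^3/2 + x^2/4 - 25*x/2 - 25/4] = 3*x^2/2 + x/2 - 25/2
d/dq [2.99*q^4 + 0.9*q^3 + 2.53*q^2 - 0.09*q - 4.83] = 11.96*q^3 + 2.7*q^2 + 5.06*q - 0.09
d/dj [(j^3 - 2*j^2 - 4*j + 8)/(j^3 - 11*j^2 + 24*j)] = (-9*j^4 + 56*j^3 - 116*j^2 + 176*j - 192)/(j^2*(j^4 - 22*j^3 + 169*j^2 - 528*j + 576))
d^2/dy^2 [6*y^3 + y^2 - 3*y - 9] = 36*y + 2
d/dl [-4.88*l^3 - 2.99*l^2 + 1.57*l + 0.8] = -14.64*l^2 - 5.98*l + 1.57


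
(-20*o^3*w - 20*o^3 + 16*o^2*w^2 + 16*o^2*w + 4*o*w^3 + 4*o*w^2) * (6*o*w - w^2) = -120*o^4*w^2 - 120*o^4*w + 116*o^3*w^3 + 116*o^3*w^2 + 8*o^2*w^4 + 8*o^2*w^3 - 4*o*w^5 - 4*o*w^4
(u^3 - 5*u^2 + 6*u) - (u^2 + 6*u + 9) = u^3 - 6*u^2 - 9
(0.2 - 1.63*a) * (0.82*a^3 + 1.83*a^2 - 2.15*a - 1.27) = -1.3366*a^4 - 2.8189*a^3 + 3.8705*a^2 + 1.6401*a - 0.254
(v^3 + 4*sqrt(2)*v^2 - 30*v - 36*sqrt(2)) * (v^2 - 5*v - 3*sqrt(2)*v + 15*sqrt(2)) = v^5 - 5*v^4 + sqrt(2)*v^4 - 54*v^3 - 5*sqrt(2)*v^3 + 54*sqrt(2)*v^2 + 270*v^2 - 270*sqrt(2)*v + 216*v - 1080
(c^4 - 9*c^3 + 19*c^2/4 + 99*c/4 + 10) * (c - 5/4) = c^5 - 41*c^4/4 + 16*c^3 + 301*c^2/16 - 335*c/16 - 25/2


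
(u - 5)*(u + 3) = u^2 - 2*u - 15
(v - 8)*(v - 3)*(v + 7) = v^3 - 4*v^2 - 53*v + 168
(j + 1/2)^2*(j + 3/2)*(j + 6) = j^4 + 17*j^3/2 + 67*j^2/4 + 87*j/8 + 9/4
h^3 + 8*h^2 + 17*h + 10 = (h + 1)*(h + 2)*(h + 5)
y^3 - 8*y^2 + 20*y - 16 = (y - 4)*(y - 2)^2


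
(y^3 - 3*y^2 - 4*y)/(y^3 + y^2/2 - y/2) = 2*(y - 4)/(2*y - 1)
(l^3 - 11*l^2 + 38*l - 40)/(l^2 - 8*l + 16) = (l^2 - 7*l + 10)/(l - 4)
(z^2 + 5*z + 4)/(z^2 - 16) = (z + 1)/(z - 4)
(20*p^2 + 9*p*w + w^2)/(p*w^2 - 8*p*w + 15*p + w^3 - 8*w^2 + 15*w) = (20*p^2 + 9*p*w + w^2)/(p*w^2 - 8*p*w + 15*p + w^3 - 8*w^2 + 15*w)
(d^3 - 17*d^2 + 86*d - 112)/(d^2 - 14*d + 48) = (d^2 - 9*d + 14)/(d - 6)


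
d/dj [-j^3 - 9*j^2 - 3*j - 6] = -3*j^2 - 18*j - 3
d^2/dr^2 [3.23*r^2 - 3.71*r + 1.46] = 6.46000000000000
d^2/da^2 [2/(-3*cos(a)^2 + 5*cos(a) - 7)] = 2*(-36*sin(a)^4 - 41*sin(a)^2 - 365*cos(a)/4 + 45*cos(3*a)/4 + 85)/(3*sin(a)^2 + 5*cos(a) - 10)^3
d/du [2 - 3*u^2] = -6*u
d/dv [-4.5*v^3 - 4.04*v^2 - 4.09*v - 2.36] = -13.5*v^2 - 8.08*v - 4.09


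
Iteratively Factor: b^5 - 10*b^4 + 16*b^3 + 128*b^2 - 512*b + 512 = (b - 4)*(b^4 - 6*b^3 - 8*b^2 + 96*b - 128) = (b - 4)*(b - 2)*(b^3 - 4*b^2 - 16*b + 64) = (b - 4)^2*(b - 2)*(b^2 - 16) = (b - 4)^2*(b - 2)*(b + 4)*(b - 4)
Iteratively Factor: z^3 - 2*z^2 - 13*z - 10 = (z + 1)*(z^2 - 3*z - 10) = (z + 1)*(z + 2)*(z - 5)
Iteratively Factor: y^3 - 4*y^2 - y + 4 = (y - 1)*(y^2 - 3*y - 4) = (y - 1)*(y + 1)*(y - 4)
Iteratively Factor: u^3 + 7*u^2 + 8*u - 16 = (u + 4)*(u^2 + 3*u - 4) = (u + 4)^2*(u - 1)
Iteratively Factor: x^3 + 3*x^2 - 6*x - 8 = (x + 1)*(x^2 + 2*x - 8) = (x - 2)*(x + 1)*(x + 4)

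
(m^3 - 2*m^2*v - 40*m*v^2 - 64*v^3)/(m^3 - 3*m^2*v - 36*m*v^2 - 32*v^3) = (m + 2*v)/(m + v)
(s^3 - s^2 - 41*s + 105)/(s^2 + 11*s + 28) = (s^2 - 8*s + 15)/(s + 4)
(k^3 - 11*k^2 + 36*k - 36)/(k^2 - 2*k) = k - 9 + 18/k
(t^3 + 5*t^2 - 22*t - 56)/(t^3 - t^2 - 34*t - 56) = (t^2 + 3*t - 28)/(t^2 - 3*t - 28)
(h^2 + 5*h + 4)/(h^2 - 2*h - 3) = (h + 4)/(h - 3)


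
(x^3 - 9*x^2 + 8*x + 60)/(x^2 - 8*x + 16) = (x^3 - 9*x^2 + 8*x + 60)/(x^2 - 8*x + 16)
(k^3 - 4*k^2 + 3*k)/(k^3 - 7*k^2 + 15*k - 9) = k/(k - 3)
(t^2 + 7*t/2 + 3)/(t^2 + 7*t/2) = (2*t^2 + 7*t + 6)/(t*(2*t + 7))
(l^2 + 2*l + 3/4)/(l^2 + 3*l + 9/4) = (2*l + 1)/(2*l + 3)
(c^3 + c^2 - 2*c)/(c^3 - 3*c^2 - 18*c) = (-c^2 - c + 2)/(-c^2 + 3*c + 18)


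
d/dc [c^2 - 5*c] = 2*c - 5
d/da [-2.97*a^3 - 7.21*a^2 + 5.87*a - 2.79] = -8.91*a^2 - 14.42*a + 5.87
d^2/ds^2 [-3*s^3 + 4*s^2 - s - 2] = 8 - 18*s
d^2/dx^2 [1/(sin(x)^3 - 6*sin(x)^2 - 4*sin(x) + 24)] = (-9*sin(x)^6 + 66*sin(x)^5 - 124*sin(x)^4 + 48*sin(x)^3 - 400*sin(x)^2 - 96*sin(x) + 320)/(sin(x)^3 - 6*sin(x)^2 - 4*sin(x) + 24)^3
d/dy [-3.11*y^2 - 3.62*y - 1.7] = -6.22*y - 3.62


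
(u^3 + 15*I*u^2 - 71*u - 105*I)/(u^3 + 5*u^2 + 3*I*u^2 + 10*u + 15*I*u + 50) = (u^2 + 10*I*u - 21)/(u^2 + u*(5 - 2*I) - 10*I)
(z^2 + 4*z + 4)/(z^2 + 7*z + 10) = (z + 2)/(z + 5)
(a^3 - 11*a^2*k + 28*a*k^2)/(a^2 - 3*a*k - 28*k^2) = a*(a - 4*k)/(a + 4*k)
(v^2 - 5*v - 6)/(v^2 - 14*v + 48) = (v + 1)/(v - 8)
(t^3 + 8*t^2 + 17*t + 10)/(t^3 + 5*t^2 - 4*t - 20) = (t + 1)/(t - 2)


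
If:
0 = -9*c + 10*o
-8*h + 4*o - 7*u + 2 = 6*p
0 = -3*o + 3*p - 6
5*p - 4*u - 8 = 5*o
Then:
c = 10*p/9 - 20/9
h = -p/4 - 19/16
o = p - 2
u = 1/2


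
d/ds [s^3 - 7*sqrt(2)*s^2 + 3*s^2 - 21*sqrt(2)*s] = 3*s^2 - 14*sqrt(2)*s + 6*s - 21*sqrt(2)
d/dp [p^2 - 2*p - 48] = 2*p - 2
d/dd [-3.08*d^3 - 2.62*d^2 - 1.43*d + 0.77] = -9.24*d^2 - 5.24*d - 1.43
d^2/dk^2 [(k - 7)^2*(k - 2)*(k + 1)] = 12*k^2 - 90*k + 122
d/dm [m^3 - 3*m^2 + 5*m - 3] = 3*m^2 - 6*m + 5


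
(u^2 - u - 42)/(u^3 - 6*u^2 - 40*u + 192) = (u - 7)/(u^2 - 12*u + 32)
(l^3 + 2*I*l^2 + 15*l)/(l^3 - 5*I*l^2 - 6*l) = (l + 5*I)/(l - 2*I)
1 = 1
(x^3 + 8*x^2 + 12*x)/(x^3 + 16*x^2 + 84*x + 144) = x*(x + 2)/(x^2 + 10*x + 24)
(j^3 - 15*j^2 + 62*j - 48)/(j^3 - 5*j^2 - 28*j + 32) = (j - 6)/(j + 4)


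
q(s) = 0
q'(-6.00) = 0.00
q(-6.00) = 0.00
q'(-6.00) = 0.00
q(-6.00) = 0.00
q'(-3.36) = 0.00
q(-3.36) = 0.00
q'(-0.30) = 0.00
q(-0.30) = 0.00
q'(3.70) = 0.00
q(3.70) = 0.00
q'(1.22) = 0.00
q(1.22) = 0.00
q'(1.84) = 0.00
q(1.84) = 0.00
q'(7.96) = 0.00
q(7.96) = 0.00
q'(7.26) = 0.00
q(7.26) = 0.00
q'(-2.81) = 0.00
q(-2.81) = 0.00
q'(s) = 0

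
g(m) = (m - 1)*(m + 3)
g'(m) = 2*m + 2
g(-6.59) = 27.25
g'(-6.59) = -11.18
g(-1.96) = -3.08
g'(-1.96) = -1.92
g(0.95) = -0.20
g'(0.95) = 3.90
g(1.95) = 4.70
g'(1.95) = 5.90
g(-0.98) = -4.00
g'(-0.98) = 0.04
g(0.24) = -2.46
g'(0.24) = 2.48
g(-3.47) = 2.10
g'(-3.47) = -4.94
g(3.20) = 13.64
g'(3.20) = 8.40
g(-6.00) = 21.00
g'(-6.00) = -10.00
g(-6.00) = 21.00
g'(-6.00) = -10.00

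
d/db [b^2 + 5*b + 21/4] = 2*b + 5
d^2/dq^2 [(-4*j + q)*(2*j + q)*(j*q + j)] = 2*j*(-2*j + 3*q + 1)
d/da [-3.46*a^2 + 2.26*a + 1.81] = 2.26 - 6.92*a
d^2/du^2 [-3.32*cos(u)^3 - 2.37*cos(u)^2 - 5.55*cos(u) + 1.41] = 8.04*cos(u) + 4.74*cos(2*u) + 7.47*cos(3*u)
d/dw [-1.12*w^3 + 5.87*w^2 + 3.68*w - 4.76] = -3.36*w^2 + 11.74*w + 3.68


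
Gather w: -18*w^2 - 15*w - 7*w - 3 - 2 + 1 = -18*w^2 - 22*w - 4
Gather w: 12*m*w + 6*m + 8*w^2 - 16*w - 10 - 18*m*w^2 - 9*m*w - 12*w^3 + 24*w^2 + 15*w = 6*m - 12*w^3 + w^2*(32 - 18*m) + w*(3*m - 1) - 10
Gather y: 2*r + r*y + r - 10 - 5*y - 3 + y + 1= 3*r + y*(r - 4) - 12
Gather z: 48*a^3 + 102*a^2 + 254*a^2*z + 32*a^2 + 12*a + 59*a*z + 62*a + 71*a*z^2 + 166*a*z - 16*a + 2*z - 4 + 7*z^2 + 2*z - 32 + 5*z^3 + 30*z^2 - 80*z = 48*a^3 + 134*a^2 + 58*a + 5*z^3 + z^2*(71*a + 37) + z*(254*a^2 + 225*a - 76) - 36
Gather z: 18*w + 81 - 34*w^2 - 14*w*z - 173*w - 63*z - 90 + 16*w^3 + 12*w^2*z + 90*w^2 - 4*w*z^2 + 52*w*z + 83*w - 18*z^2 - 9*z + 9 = 16*w^3 + 56*w^2 - 72*w + z^2*(-4*w - 18) + z*(12*w^2 + 38*w - 72)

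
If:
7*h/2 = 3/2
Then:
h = 3/7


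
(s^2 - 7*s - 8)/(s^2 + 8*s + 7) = (s - 8)/(s + 7)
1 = 1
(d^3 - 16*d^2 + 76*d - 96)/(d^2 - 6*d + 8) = (d^2 - 14*d + 48)/(d - 4)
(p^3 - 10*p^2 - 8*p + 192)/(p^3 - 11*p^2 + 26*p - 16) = (p^2 - 2*p - 24)/(p^2 - 3*p + 2)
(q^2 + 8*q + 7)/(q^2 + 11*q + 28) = (q + 1)/(q + 4)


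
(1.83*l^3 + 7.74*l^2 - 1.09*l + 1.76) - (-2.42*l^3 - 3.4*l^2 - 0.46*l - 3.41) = 4.25*l^3 + 11.14*l^2 - 0.63*l + 5.17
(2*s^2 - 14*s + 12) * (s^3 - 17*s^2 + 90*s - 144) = 2*s^5 - 48*s^4 + 430*s^3 - 1752*s^2 + 3096*s - 1728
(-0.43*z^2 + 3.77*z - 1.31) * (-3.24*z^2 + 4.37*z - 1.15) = 1.3932*z^4 - 14.0939*z^3 + 21.2138*z^2 - 10.0602*z + 1.5065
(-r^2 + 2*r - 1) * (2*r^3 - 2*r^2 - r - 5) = -2*r^5 + 6*r^4 - 5*r^3 + 5*r^2 - 9*r + 5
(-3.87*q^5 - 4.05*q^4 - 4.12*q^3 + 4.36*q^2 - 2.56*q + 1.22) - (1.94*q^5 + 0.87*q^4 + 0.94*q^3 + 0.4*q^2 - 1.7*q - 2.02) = -5.81*q^5 - 4.92*q^4 - 5.06*q^3 + 3.96*q^2 - 0.86*q + 3.24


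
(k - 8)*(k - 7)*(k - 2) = k^3 - 17*k^2 + 86*k - 112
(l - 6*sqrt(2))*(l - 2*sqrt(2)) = l^2 - 8*sqrt(2)*l + 24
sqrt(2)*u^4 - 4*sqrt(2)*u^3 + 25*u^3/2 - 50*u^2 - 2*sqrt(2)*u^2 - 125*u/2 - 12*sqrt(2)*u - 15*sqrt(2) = (u - 5)*(u + 1)*(u + 6*sqrt(2))*(sqrt(2)*u + 1/2)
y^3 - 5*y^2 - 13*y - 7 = (y - 7)*(y + 1)^2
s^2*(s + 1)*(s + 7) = s^4 + 8*s^3 + 7*s^2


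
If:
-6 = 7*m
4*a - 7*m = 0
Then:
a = -3/2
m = -6/7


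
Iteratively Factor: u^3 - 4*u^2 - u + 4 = (u - 1)*(u^2 - 3*u - 4) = (u - 4)*(u - 1)*(u + 1)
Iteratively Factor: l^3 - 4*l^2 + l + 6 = (l - 3)*(l^2 - l - 2) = (l - 3)*(l - 2)*(l + 1)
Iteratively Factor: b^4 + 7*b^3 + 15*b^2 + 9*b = (b + 3)*(b^3 + 4*b^2 + 3*b) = (b + 1)*(b + 3)*(b^2 + 3*b) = b*(b + 1)*(b + 3)*(b + 3)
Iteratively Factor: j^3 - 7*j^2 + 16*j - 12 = (j - 2)*(j^2 - 5*j + 6) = (j - 3)*(j - 2)*(j - 2)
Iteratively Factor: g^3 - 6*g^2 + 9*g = (g - 3)*(g^2 - 3*g) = (g - 3)^2*(g)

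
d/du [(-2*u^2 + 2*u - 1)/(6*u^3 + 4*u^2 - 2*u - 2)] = (6*u^4 - 12*u^3 + 7*u^2 + 8*u - 3)/(2*(9*u^6 + 12*u^5 - 2*u^4 - 10*u^3 - 3*u^2 + 2*u + 1))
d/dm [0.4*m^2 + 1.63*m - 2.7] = 0.8*m + 1.63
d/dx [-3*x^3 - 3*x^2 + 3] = 3*x*(-3*x - 2)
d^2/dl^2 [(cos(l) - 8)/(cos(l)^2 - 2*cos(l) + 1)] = (65*cos(l)/4 + 14*cos(2*l) - cos(3*l)/4 - 30)/(cos(l) - 1)^4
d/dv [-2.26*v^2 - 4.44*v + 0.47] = -4.52*v - 4.44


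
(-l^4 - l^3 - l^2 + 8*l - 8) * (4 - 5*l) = 5*l^5 + l^4 + l^3 - 44*l^2 + 72*l - 32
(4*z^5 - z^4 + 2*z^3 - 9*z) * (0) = 0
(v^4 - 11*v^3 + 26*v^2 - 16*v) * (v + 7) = v^5 - 4*v^4 - 51*v^3 + 166*v^2 - 112*v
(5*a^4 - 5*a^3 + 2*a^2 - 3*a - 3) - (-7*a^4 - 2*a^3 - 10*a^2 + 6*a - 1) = 12*a^4 - 3*a^3 + 12*a^2 - 9*a - 2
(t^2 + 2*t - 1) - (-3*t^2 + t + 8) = 4*t^2 + t - 9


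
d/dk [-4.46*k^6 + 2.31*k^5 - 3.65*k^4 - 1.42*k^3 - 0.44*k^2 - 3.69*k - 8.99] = -26.76*k^5 + 11.55*k^4 - 14.6*k^3 - 4.26*k^2 - 0.88*k - 3.69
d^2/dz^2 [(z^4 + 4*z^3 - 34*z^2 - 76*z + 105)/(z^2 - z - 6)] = 2*(z^6 - 3*z^5 - 15*z^4 - 34*z^3 - 9*z^2 - 1251*z - 33)/(z^6 - 3*z^5 - 15*z^4 + 35*z^3 + 90*z^2 - 108*z - 216)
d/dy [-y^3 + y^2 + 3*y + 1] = -3*y^2 + 2*y + 3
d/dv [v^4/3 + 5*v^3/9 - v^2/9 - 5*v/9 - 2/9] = 4*v^3/3 + 5*v^2/3 - 2*v/9 - 5/9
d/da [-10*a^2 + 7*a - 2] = 7 - 20*a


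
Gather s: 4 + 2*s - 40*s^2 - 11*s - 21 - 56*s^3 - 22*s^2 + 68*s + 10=-56*s^3 - 62*s^2 + 59*s - 7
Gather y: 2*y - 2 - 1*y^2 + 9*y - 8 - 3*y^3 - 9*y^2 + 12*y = -3*y^3 - 10*y^2 + 23*y - 10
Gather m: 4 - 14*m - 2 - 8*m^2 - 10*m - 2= -8*m^2 - 24*m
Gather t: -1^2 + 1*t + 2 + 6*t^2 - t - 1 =6*t^2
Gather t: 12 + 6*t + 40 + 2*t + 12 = 8*t + 64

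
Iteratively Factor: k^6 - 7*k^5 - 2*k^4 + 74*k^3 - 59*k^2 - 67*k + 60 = (k - 5)*(k^5 - 2*k^4 - 12*k^3 + 14*k^2 + 11*k - 12) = (k - 5)*(k - 4)*(k^4 + 2*k^3 - 4*k^2 - 2*k + 3) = (k - 5)*(k - 4)*(k - 1)*(k^3 + 3*k^2 - k - 3) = (k - 5)*(k - 4)*(k - 1)*(k + 1)*(k^2 + 2*k - 3) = (k - 5)*(k - 4)*(k - 1)^2*(k + 1)*(k + 3)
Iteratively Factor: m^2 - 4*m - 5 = (m + 1)*(m - 5)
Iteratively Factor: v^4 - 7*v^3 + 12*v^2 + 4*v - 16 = (v - 2)*(v^3 - 5*v^2 + 2*v + 8) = (v - 2)^2*(v^2 - 3*v - 4) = (v - 4)*(v - 2)^2*(v + 1)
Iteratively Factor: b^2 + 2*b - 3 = (b - 1)*(b + 3)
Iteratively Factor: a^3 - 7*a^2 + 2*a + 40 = (a - 4)*(a^2 - 3*a - 10) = (a - 4)*(a + 2)*(a - 5)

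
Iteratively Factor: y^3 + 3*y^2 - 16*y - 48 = (y + 4)*(y^2 - y - 12) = (y - 4)*(y + 4)*(y + 3)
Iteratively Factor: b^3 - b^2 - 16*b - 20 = (b + 2)*(b^2 - 3*b - 10) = (b + 2)^2*(b - 5)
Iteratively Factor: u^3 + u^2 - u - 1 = (u - 1)*(u^2 + 2*u + 1) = (u - 1)*(u + 1)*(u + 1)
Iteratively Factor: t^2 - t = (t)*(t - 1)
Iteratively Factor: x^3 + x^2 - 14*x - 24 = (x + 2)*(x^2 - x - 12) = (x - 4)*(x + 2)*(x + 3)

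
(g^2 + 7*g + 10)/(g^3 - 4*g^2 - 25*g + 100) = (g + 2)/(g^2 - 9*g + 20)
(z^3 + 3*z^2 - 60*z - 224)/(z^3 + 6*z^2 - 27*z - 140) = (z - 8)/(z - 5)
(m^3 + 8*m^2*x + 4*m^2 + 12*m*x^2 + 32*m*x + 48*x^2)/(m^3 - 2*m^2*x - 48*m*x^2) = (-m^2 - 2*m*x - 4*m - 8*x)/(m*(-m + 8*x))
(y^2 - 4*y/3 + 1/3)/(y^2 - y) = (y - 1/3)/y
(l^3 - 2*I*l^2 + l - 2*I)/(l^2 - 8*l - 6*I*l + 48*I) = (l^3 - 2*I*l^2 + l - 2*I)/(l^2 - 8*l - 6*I*l + 48*I)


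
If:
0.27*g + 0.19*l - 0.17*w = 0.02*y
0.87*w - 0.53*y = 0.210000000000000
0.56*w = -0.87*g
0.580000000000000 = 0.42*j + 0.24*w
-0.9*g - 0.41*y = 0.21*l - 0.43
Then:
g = -0.76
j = 0.71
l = 2.30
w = 1.18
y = 1.54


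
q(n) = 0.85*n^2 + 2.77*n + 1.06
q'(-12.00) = -17.63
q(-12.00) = 90.22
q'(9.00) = 18.07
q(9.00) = 94.84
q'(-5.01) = -5.75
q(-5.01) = 8.52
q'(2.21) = 6.53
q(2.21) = 11.33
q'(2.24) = 6.58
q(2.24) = 11.53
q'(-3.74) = -3.59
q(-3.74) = 2.59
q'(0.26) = 3.21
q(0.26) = 1.84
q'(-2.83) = -2.04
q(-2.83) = 0.03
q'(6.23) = 13.36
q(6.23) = 51.31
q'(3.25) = 8.30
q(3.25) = 19.04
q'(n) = 1.7*n + 2.77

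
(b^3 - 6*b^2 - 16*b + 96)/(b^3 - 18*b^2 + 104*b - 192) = (b + 4)/(b - 8)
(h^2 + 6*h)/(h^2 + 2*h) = (h + 6)/(h + 2)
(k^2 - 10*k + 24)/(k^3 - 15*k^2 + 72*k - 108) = (k - 4)/(k^2 - 9*k + 18)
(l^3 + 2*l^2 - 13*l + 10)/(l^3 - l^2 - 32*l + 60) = (l^2 + 4*l - 5)/(l^2 + l - 30)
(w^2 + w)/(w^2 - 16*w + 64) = w*(w + 1)/(w^2 - 16*w + 64)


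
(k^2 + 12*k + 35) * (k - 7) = k^3 + 5*k^2 - 49*k - 245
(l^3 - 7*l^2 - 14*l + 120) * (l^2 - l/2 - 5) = l^5 - 15*l^4/2 - 31*l^3/2 + 162*l^2 + 10*l - 600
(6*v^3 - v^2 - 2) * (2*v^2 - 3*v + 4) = 12*v^5 - 20*v^4 + 27*v^3 - 8*v^2 + 6*v - 8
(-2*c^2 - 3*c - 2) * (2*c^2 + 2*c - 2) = -4*c^4 - 10*c^3 - 6*c^2 + 2*c + 4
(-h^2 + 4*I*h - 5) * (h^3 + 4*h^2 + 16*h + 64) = -h^5 - 4*h^4 + 4*I*h^4 - 21*h^3 + 16*I*h^3 - 84*h^2 + 64*I*h^2 - 80*h + 256*I*h - 320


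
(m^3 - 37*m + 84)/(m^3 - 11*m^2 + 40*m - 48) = (m + 7)/(m - 4)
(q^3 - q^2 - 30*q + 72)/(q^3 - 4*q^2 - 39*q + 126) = (q - 4)/(q - 7)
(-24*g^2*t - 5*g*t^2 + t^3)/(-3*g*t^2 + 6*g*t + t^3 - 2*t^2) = (24*g^2 + 5*g*t - t^2)/(3*g*t - 6*g - t^2 + 2*t)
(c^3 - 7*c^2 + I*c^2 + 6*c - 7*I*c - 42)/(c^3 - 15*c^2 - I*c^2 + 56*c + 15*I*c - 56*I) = (c^2 + I*c + 6)/(c^2 - c*(8 + I) + 8*I)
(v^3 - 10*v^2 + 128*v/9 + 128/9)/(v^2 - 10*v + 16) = (v^2 - 2*v - 16/9)/(v - 2)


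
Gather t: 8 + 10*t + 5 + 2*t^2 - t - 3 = 2*t^2 + 9*t + 10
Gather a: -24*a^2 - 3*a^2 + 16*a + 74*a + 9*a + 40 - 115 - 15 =-27*a^2 + 99*a - 90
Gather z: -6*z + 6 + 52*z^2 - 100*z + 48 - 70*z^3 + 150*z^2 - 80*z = -70*z^3 + 202*z^2 - 186*z + 54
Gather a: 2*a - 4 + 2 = 2*a - 2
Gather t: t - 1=t - 1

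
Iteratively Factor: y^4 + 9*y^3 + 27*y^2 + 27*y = (y)*(y^3 + 9*y^2 + 27*y + 27) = y*(y + 3)*(y^2 + 6*y + 9) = y*(y + 3)^2*(y + 3)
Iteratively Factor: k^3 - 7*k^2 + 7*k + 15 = (k - 3)*(k^2 - 4*k - 5) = (k - 3)*(k + 1)*(k - 5)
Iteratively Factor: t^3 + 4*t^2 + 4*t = (t + 2)*(t^2 + 2*t) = t*(t + 2)*(t + 2)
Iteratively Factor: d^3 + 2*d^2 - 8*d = (d)*(d^2 + 2*d - 8) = d*(d - 2)*(d + 4)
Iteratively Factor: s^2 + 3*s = (s + 3)*(s)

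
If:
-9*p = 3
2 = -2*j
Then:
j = -1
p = -1/3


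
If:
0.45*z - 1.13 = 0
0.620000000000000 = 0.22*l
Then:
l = 2.82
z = 2.51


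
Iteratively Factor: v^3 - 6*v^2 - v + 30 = (v - 3)*(v^2 - 3*v - 10) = (v - 5)*(v - 3)*(v + 2)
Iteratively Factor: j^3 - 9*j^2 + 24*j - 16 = (j - 4)*(j^2 - 5*j + 4) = (j - 4)^2*(j - 1)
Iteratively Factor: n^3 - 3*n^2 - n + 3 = (n + 1)*(n^2 - 4*n + 3) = (n - 1)*(n + 1)*(n - 3)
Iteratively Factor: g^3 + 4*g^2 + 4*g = (g + 2)*(g^2 + 2*g) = g*(g + 2)*(g + 2)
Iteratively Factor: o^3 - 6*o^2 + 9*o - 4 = (o - 1)*(o^2 - 5*o + 4) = (o - 1)^2*(o - 4)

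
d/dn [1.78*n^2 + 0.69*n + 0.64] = 3.56*n + 0.69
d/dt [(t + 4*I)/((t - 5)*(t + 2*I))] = ((t - 5)*(t + 2*I) - (t - 5)*(t + 4*I) - (t + 2*I)*(t + 4*I))/((t - 5)^2*(t + 2*I)^2)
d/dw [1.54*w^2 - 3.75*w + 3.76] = 3.08*w - 3.75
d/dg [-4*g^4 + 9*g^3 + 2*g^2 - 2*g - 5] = -16*g^3 + 27*g^2 + 4*g - 2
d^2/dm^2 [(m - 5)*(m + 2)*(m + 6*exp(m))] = 6*m^2*exp(m) + 6*m*exp(m) + 6*m - 84*exp(m) - 6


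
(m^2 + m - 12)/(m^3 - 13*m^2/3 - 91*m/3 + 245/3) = 3*(m^2 + m - 12)/(3*m^3 - 13*m^2 - 91*m + 245)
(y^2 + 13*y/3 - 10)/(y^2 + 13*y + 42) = (y - 5/3)/(y + 7)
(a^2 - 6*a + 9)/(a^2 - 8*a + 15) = (a - 3)/(a - 5)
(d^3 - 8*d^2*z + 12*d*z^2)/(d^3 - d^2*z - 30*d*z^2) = (d - 2*z)/(d + 5*z)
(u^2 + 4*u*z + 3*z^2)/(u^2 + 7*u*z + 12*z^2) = (u + z)/(u + 4*z)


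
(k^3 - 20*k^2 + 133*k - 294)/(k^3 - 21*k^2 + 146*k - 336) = (k - 7)/(k - 8)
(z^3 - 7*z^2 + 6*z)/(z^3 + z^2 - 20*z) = (z^2 - 7*z + 6)/(z^2 + z - 20)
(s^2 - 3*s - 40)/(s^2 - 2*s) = (s^2 - 3*s - 40)/(s*(s - 2))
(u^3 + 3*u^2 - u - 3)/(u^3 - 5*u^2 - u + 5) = (u + 3)/(u - 5)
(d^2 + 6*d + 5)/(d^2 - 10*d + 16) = (d^2 + 6*d + 5)/(d^2 - 10*d + 16)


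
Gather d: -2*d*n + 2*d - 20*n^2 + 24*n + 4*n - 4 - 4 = d*(2 - 2*n) - 20*n^2 + 28*n - 8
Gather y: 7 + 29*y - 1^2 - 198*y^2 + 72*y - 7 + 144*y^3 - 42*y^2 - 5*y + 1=144*y^3 - 240*y^2 + 96*y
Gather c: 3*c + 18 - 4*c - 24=-c - 6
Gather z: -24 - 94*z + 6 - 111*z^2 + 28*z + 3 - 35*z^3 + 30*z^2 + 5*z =-35*z^3 - 81*z^2 - 61*z - 15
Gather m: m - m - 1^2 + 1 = 0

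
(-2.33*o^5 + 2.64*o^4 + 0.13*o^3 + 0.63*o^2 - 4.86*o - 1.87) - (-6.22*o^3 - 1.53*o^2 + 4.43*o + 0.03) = -2.33*o^5 + 2.64*o^4 + 6.35*o^3 + 2.16*o^2 - 9.29*o - 1.9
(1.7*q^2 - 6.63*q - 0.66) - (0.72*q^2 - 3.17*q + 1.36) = 0.98*q^2 - 3.46*q - 2.02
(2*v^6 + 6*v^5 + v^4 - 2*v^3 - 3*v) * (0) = 0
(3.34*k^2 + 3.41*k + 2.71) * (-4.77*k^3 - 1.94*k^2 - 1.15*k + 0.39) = -15.9318*k^5 - 22.7453*k^4 - 23.3831*k^3 - 7.8763*k^2 - 1.7866*k + 1.0569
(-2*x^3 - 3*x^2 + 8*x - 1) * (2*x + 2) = -4*x^4 - 10*x^3 + 10*x^2 + 14*x - 2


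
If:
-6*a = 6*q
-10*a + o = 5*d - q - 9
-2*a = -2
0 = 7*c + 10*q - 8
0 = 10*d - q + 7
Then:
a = 1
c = 18/7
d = -4/5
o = -2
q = -1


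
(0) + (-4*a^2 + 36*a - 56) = -4*a^2 + 36*a - 56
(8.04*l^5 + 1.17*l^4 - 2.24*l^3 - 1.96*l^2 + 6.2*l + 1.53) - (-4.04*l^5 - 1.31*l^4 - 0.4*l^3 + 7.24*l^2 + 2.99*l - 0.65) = 12.08*l^5 + 2.48*l^4 - 1.84*l^3 - 9.2*l^2 + 3.21*l + 2.18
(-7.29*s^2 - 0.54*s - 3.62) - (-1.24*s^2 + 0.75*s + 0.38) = -6.05*s^2 - 1.29*s - 4.0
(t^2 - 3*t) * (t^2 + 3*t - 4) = t^4 - 13*t^2 + 12*t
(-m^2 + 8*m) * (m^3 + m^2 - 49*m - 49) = -m^5 + 7*m^4 + 57*m^3 - 343*m^2 - 392*m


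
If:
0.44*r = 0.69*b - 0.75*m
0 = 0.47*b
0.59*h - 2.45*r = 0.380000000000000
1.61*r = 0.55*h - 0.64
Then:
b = 0.00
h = 2.40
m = -0.25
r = 0.42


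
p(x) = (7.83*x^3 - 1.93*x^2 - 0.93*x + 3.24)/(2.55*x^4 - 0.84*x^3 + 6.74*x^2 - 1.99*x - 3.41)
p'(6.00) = -0.07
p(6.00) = 0.48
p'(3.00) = -0.18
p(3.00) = 0.83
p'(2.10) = -0.27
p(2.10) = 1.02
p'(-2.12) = -0.08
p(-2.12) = -0.86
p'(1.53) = -0.66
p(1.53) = 1.25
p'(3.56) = -0.15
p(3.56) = 0.74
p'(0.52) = -4.29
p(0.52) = -1.31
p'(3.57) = -0.15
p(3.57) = 0.73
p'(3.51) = -0.15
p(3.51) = 0.74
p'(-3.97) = -0.11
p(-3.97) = -0.64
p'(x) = (23.49*x^2 - 3.86*x - 0.93)/(2.55*x^4 - 0.84*x^3 + 6.74*x^2 - 1.99*x - 3.41) + (-10.2*x^3 + 2.52*x^2 - 13.48*x + 1.99)*(7.83*x^3 - 1.93*x^2 - 0.93*x + 3.24)/(2.55*x^4 - 0.84*x^3 + 6.74*x^2 - 1.99*x - 3.41)^2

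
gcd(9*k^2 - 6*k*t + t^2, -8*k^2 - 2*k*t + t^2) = 1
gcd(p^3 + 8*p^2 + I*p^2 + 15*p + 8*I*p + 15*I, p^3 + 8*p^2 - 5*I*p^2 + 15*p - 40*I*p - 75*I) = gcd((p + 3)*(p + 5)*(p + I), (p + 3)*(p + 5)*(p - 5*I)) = p^2 + 8*p + 15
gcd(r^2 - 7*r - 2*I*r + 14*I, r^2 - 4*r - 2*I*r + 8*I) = r - 2*I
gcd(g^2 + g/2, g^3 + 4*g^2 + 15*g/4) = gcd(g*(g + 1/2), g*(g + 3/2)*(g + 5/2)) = g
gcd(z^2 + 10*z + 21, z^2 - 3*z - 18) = z + 3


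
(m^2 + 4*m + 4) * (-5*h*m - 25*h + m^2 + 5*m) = -5*h*m^3 - 45*h*m^2 - 120*h*m - 100*h + m^4 + 9*m^3 + 24*m^2 + 20*m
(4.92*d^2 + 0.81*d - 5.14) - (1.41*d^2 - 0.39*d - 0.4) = 3.51*d^2 + 1.2*d - 4.74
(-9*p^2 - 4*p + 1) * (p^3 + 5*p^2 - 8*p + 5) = -9*p^5 - 49*p^4 + 53*p^3 - 8*p^2 - 28*p + 5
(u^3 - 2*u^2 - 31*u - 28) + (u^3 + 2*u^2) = 2*u^3 - 31*u - 28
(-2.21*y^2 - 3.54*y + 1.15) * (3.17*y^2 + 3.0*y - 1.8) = -7.0057*y^4 - 17.8518*y^3 - 2.9965*y^2 + 9.822*y - 2.07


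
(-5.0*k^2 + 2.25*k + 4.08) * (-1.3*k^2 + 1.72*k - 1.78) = 6.5*k^4 - 11.525*k^3 + 7.466*k^2 + 3.0126*k - 7.2624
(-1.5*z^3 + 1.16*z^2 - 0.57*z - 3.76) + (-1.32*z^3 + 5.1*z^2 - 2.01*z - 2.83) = -2.82*z^3 + 6.26*z^2 - 2.58*z - 6.59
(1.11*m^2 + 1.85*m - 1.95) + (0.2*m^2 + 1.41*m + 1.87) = 1.31*m^2 + 3.26*m - 0.0799999999999998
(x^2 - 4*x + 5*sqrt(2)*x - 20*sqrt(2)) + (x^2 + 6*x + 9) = 2*x^2 + 2*x + 5*sqrt(2)*x - 20*sqrt(2) + 9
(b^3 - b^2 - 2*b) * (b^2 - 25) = b^5 - b^4 - 27*b^3 + 25*b^2 + 50*b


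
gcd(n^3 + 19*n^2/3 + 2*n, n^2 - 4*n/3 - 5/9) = n + 1/3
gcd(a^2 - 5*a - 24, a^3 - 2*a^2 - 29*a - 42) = a + 3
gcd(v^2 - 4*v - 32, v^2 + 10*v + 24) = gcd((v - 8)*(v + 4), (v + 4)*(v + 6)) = v + 4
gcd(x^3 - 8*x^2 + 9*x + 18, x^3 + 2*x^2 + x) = x + 1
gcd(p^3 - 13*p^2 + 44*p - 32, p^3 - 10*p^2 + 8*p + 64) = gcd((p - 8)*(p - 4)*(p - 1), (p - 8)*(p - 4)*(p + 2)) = p^2 - 12*p + 32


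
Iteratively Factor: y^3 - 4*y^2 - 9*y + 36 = (y + 3)*(y^2 - 7*y + 12) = (y - 3)*(y + 3)*(y - 4)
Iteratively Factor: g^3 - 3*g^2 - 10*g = (g)*(g^2 - 3*g - 10) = g*(g - 5)*(g + 2)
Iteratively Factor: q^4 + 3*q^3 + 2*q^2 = (q)*(q^3 + 3*q^2 + 2*q) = q^2*(q^2 + 3*q + 2) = q^2*(q + 2)*(q + 1)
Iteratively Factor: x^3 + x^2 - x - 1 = (x + 1)*(x^2 - 1) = (x + 1)^2*(x - 1)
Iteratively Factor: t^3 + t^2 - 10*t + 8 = (t - 1)*(t^2 + 2*t - 8) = (t - 1)*(t + 4)*(t - 2)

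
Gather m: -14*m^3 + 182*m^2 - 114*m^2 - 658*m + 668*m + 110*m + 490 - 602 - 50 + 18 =-14*m^3 + 68*m^2 + 120*m - 144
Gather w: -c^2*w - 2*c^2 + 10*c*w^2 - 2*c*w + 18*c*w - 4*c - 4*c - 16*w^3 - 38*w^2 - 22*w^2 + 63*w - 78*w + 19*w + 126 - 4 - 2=-2*c^2 - 8*c - 16*w^3 + w^2*(10*c - 60) + w*(-c^2 + 16*c + 4) + 120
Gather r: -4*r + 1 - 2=-4*r - 1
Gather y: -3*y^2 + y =-3*y^2 + y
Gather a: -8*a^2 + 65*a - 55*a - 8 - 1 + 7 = -8*a^2 + 10*a - 2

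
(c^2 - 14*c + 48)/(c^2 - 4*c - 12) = (c - 8)/(c + 2)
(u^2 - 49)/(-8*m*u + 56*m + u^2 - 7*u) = (u + 7)/(-8*m + u)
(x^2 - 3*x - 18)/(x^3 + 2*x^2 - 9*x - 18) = (x - 6)/(x^2 - x - 6)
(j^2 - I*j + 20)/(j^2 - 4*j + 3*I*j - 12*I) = (j^2 - I*j + 20)/(j^2 + j*(-4 + 3*I) - 12*I)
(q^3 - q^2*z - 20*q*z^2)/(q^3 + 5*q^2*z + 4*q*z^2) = (q - 5*z)/(q + z)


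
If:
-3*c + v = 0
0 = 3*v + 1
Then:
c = -1/9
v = -1/3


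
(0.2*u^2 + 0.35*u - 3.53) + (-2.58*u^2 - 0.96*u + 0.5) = -2.38*u^2 - 0.61*u - 3.03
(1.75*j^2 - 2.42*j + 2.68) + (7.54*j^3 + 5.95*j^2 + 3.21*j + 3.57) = 7.54*j^3 + 7.7*j^2 + 0.79*j + 6.25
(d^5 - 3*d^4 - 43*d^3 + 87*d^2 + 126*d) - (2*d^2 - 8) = d^5 - 3*d^4 - 43*d^3 + 85*d^2 + 126*d + 8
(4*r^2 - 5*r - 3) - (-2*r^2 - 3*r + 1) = 6*r^2 - 2*r - 4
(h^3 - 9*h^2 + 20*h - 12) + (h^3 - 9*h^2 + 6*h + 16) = 2*h^3 - 18*h^2 + 26*h + 4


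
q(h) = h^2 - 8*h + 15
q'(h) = 2*h - 8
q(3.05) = -0.10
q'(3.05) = -1.90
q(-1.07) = 24.70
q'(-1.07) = -10.14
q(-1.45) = 28.70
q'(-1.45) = -10.90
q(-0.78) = 21.85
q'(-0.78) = -9.56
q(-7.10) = 122.21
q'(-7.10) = -22.20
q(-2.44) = 40.47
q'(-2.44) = -12.88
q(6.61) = 5.81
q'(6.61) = 5.22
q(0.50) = 11.25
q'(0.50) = -7.00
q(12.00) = 63.00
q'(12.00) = 16.00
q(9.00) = 24.00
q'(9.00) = 10.00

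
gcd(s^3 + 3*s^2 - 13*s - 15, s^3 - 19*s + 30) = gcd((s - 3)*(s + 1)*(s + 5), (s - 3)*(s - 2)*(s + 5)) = s^2 + 2*s - 15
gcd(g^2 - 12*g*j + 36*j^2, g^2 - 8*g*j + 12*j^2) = g - 6*j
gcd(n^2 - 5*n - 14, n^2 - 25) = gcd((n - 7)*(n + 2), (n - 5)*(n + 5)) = 1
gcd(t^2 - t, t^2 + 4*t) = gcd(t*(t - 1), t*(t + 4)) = t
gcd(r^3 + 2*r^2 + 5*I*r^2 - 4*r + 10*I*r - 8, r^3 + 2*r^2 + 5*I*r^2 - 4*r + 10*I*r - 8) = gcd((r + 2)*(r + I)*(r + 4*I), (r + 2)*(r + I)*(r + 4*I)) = r^3 + r^2*(2 + 5*I) + r*(-4 + 10*I) - 8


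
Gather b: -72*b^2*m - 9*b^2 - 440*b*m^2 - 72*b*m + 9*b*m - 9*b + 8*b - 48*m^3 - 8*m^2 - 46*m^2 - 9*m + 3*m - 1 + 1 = b^2*(-72*m - 9) + b*(-440*m^2 - 63*m - 1) - 48*m^3 - 54*m^2 - 6*m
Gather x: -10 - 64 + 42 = -32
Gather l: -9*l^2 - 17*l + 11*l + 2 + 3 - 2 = -9*l^2 - 6*l + 3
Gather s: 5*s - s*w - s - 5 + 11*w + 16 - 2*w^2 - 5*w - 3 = s*(4 - w) - 2*w^2 + 6*w + 8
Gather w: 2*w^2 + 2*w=2*w^2 + 2*w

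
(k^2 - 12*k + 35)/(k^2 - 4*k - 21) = (k - 5)/(k + 3)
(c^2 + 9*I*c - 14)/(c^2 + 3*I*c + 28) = (c + 2*I)/(c - 4*I)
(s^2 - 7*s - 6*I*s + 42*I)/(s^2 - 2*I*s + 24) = (s - 7)/(s + 4*I)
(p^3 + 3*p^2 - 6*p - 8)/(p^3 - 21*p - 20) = (p - 2)/(p - 5)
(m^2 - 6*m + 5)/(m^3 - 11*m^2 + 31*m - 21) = (m - 5)/(m^2 - 10*m + 21)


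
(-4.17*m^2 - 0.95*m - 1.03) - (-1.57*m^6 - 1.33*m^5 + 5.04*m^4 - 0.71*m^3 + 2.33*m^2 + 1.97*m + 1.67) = 1.57*m^6 + 1.33*m^5 - 5.04*m^4 + 0.71*m^3 - 6.5*m^2 - 2.92*m - 2.7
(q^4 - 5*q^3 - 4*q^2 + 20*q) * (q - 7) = q^5 - 12*q^4 + 31*q^3 + 48*q^2 - 140*q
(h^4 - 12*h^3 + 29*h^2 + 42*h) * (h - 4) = h^5 - 16*h^4 + 77*h^3 - 74*h^2 - 168*h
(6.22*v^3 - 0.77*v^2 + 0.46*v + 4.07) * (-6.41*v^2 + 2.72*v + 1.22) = -39.8702*v^5 + 21.8541*v^4 + 2.5454*v^3 - 25.7769*v^2 + 11.6316*v + 4.9654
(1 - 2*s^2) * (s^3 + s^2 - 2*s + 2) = -2*s^5 - 2*s^4 + 5*s^3 - 3*s^2 - 2*s + 2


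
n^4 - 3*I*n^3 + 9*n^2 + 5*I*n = n*(n - 5*I)*(n + I)^2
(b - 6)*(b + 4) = b^2 - 2*b - 24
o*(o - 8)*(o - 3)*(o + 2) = o^4 - 9*o^3 + 2*o^2 + 48*o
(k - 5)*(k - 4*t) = k^2 - 4*k*t - 5*k + 20*t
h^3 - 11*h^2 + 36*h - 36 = (h - 6)*(h - 3)*(h - 2)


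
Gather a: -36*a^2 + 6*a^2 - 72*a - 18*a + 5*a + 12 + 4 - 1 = -30*a^2 - 85*a + 15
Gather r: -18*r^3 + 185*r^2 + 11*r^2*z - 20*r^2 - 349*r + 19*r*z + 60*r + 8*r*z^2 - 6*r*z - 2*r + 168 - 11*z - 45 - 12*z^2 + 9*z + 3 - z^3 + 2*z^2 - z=-18*r^3 + r^2*(11*z + 165) + r*(8*z^2 + 13*z - 291) - z^3 - 10*z^2 - 3*z + 126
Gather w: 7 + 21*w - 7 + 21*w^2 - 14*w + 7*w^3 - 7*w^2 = 7*w^3 + 14*w^2 + 7*w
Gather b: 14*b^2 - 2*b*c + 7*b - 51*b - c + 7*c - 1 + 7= 14*b^2 + b*(-2*c - 44) + 6*c + 6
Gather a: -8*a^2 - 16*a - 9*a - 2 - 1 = -8*a^2 - 25*a - 3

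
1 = 1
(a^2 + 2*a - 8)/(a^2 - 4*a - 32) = (a - 2)/(a - 8)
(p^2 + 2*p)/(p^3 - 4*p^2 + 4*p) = (p + 2)/(p^2 - 4*p + 4)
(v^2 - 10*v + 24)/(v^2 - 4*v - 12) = (v - 4)/(v + 2)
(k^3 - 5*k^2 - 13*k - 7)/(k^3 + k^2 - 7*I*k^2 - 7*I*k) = (k^2 - 6*k - 7)/(k*(k - 7*I))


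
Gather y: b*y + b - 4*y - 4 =b + y*(b - 4) - 4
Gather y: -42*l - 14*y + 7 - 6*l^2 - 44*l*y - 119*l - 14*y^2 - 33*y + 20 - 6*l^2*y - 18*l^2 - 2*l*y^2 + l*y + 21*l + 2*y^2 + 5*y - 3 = -24*l^2 - 140*l + y^2*(-2*l - 12) + y*(-6*l^2 - 43*l - 42) + 24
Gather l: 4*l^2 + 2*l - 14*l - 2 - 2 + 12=4*l^2 - 12*l + 8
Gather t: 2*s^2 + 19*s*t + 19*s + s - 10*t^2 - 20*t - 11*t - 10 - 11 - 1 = 2*s^2 + 20*s - 10*t^2 + t*(19*s - 31) - 22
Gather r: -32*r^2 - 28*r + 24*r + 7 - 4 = -32*r^2 - 4*r + 3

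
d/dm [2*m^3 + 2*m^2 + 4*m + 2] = 6*m^2 + 4*m + 4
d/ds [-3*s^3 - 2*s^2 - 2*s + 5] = -9*s^2 - 4*s - 2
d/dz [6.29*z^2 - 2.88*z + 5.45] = 12.58*z - 2.88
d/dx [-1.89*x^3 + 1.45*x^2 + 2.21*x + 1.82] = -5.67*x^2 + 2.9*x + 2.21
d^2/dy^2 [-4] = 0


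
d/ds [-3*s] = -3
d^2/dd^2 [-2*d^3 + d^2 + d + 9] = 2 - 12*d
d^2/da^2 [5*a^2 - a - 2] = 10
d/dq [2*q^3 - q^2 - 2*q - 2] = 6*q^2 - 2*q - 2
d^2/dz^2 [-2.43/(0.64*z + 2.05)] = -1.990656/(0.64*z + 2.05)^3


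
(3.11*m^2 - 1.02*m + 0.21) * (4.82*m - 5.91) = 14.9902*m^3 - 23.2965*m^2 + 7.0404*m - 1.2411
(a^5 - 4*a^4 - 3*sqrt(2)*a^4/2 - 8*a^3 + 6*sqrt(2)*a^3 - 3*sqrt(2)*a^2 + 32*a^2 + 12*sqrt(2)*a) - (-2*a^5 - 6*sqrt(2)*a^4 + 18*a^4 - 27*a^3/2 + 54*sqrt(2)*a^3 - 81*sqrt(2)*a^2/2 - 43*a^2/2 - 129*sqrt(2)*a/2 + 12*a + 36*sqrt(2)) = 3*a^5 - 22*a^4 + 9*sqrt(2)*a^4/2 - 48*sqrt(2)*a^3 + 11*a^3/2 + 75*sqrt(2)*a^2/2 + 107*a^2/2 - 12*a + 153*sqrt(2)*a/2 - 36*sqrt(2)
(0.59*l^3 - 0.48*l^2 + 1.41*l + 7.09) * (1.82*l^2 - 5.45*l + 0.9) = 1.0738*l^5 - 4.0891*l^4 + 5.7132*l^3 + 4.7873*l^2 - 37.3715*l + 6.381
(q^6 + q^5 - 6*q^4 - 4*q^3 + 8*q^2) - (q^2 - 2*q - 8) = q^6 + q^5 - 6*q^4 - 4*q^3 + 7*q^2 + 2*q + 8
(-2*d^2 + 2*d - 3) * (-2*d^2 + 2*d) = 4*d^4 - 8*d^3 + 10*d^2 - 6*d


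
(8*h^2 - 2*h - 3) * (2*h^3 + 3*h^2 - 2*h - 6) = 16*h^5 + 20*h^4 - 28*h^3 - 53*h^2 + 18*h + 18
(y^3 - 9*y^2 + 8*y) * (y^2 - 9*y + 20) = y^5 - 18*y^4 + 109*y^3 - 252*y^2 + 160*y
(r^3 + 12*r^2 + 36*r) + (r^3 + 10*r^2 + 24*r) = 2*r^3 + 22*r^2 + 60*r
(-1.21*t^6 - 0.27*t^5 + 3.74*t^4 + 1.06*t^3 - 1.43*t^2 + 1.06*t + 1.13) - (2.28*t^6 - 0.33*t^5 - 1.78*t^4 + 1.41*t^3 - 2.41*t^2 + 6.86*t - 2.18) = -3.49*t^6 + 0.06*t^5 + 5.52*t^4 - 0.35*t^3 + 0.98*t^2 - 5.8*t + 3.31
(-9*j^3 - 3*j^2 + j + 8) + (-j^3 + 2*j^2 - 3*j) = -10*j^3 - j^2 - 2*j + 8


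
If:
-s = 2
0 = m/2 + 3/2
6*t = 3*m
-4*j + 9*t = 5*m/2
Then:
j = -3/2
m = -3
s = -2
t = -3/2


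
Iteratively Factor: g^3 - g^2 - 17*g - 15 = (g + 3)*(g^2 - 4*g - 5) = (g + 1)*(g + 3)*(g - 5)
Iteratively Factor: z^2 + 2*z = (z + 2)*(z)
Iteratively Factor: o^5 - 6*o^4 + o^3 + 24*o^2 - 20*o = (o + 2)*(o^4 - 8*o^3 + 17*o^2 - 10*o) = (o - 5)*(o + 2)*(o^3 - 3*o^2 + 2*o) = (o - 5)*(o - 1)*(o + 2)*(o^2 - 2*o) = o*(o - 5)*(o - 1)*(o + 2)*(o - 2)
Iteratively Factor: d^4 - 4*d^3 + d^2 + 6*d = (d + 1)*(d^3 - 5*d^2 + 6*d) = (d - 2)*(d + 1)*(d^2 - 3*d) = (d - 3)*(d - 2)*(d + 1)*(d)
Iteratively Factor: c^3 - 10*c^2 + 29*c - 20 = (c - 5)*(c^2 - 5*c + 4) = (c - 5)*(c - 4)*(c - 1)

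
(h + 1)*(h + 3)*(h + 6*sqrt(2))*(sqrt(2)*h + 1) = sqrt(2)*h^4 + 4*sqrt(2)*h^3 + 13*h^3 + 9*sqrt(2)*h^2 + 52*h^2 + 24*sqrt(2)*h + 39*h + 18*sqrt(2)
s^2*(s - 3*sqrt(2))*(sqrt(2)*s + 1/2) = sqrt(2)*s^4 - 11*s^3/2 - 3*sqrt(2)*s^2/2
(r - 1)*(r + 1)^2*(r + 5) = r^4 + 6*r^3 + 4*r^2 - 6*r - 5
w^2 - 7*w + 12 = (w - 4)*(w - 3)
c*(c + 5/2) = c^2 + 5*c/2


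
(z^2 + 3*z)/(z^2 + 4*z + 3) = z/(z + 1)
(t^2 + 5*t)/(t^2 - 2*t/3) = 3*(t + 5)/(3*t - 2)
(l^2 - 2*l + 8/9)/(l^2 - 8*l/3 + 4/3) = (l - 4/3)/(l - 2)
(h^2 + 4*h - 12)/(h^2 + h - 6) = (h + 6)/(h + 3)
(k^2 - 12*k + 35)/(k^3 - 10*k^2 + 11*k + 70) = 1/(k + 2)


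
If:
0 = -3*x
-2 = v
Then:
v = -2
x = 0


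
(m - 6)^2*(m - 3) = m^3 - 15*m^2 + 72*m - 108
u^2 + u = u*(u + 1)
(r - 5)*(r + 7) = r^2 + 2*r - 35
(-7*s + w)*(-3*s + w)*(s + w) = 21*s^3 + 11*s^2*w - 9*s*w^2 + w^3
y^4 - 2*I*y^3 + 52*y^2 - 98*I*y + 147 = (y - 7*I)*(y - 3*I)*(y + I)*(y + 7*I)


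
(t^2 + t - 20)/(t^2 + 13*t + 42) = (t^2 + t - 20)/(t^2 + 13*t + 42)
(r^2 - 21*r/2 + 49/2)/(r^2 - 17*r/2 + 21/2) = (2*r - 7)/(2*r - 3)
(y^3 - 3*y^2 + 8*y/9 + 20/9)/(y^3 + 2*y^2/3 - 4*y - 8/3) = (y - 5/3)/(y + 2)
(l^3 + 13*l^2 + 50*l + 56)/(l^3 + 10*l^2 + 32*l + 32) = (l + 7)/(l + 4)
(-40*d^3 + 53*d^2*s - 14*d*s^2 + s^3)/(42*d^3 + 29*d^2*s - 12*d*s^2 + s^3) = (-40*d^3 + 53*d^2*s - 14*d*s^2 + s^3)/(42*d^3 + 29*d^2*s - 12*d*s^2 + s^3)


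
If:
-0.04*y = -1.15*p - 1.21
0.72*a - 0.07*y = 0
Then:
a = 0.0972222222222222*y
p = 0.0347826086956522*y - 1.05217391304348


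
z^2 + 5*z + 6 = (z + 2)*(z + 3)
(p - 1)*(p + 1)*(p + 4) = p^3 + 4*p^2 - p - 4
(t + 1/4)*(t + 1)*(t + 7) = t^3 + 33*t^2/4 + 9*t + 7/4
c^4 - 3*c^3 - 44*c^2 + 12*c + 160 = (c - 8)*(c - 2)*(c + 2)*(c + 5)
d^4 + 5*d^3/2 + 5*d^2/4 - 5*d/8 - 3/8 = (d - 1/2)*(d + 1/2)*(d + 1)*(d + 3/2)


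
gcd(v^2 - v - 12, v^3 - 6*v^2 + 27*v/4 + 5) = v - 4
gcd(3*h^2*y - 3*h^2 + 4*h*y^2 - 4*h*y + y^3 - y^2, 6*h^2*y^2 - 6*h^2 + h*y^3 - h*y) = y - 1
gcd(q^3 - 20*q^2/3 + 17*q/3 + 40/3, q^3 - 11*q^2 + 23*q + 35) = q^2 - 4*q - 5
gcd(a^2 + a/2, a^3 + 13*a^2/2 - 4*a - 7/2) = a + 1/2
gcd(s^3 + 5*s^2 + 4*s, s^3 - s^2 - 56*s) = s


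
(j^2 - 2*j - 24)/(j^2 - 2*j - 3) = (-j^2 + 2*j + 24)/(-j^2 + 2*j + 3)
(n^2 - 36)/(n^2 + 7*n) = (n^2 - 36)/(n*(n + 7))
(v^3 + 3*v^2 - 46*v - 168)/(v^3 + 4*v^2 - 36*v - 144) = (v - 7)/(v - 6)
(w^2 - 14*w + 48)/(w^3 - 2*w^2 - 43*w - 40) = (w - 6)/(w^2 + 6*w + 5)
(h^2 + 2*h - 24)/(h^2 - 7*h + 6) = (h^2 + 2*h - 24)/(h^2 - 7*h + 6)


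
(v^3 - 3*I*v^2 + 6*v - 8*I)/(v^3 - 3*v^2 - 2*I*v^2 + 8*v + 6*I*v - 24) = (v - I)/(v - 3)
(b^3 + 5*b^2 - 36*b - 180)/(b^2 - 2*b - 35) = (b^2 - 36)/(b - 7)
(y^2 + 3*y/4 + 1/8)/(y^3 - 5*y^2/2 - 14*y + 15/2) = (8*y^2 + 6*y + 1)/(4*(2*y^3 - 5*y^2 - 28*y + 15))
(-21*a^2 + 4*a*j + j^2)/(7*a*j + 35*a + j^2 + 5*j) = (-3*a + j)/(j + 5)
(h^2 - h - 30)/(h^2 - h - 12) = (-h^2 + h + 30)/(-h^2 + h + 12)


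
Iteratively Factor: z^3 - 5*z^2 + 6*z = (z - 3)*(z^2 - 2*z) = z*(z - 3)*(z - 2)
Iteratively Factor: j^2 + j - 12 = (j - 3)*(j + 4)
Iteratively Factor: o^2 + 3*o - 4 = (o - 1)*(o + 4)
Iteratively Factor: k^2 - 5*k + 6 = (k - 2)*(k - 3)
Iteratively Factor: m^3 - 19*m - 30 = (m + 3)*(m^2 - 3*m - 10) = (m + 2)*(m + 3)*(m - 5)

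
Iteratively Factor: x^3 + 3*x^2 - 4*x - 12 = (x - 2)*(x^2 + 5*x + 6) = (x - 2)*(x + 3)*(x + 2)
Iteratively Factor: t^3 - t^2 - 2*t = (t + 1)*(t^2 - 2*t) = t*(t + 1)*(t - 2)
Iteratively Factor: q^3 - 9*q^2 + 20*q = (q - 5)*(q^2 - 4*q) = (q - 5)*(q - 4)*(q)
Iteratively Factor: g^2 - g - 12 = (g + 3)*(g - 4)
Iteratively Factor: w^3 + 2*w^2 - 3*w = (w)*(w^2 + 2*w - 3) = w*(w + 3)*(w - 1)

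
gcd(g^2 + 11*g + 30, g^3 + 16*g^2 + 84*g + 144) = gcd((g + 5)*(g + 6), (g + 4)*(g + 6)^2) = g + 6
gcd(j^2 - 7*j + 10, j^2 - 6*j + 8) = j - 2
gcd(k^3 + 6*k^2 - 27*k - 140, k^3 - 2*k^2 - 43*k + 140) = k^2 + 2*k - 35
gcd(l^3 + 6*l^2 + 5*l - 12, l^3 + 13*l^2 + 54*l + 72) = l^2 + 7*l + 12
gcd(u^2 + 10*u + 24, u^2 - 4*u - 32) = u + 4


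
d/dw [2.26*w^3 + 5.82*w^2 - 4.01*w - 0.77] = 6.78*w^2 + 11.64*w - 4.01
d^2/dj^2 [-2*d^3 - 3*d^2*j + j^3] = 6*j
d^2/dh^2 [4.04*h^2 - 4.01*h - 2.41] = 8.08000000000000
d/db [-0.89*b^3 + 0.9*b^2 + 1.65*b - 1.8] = -2.67*b^2 + 1.8*b + 1.65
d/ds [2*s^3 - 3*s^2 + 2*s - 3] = 6*s^2 - 6*s + 2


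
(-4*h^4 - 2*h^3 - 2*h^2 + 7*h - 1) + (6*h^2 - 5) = -4*h^4 - 2*h^3 + 4*h^2 + 7*h - 6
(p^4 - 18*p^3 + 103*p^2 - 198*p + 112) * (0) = 0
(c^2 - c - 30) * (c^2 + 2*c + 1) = c^4 + c^3 - 31*c^2 - 61*c - 30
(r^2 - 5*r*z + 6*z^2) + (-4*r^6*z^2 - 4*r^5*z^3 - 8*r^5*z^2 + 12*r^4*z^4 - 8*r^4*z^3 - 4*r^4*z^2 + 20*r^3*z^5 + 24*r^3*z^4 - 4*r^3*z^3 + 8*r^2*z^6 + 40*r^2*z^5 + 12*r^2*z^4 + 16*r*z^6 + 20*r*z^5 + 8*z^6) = -4*r^6*z^2 - 4*r^5*z^3 - 8*r^5*z^2 + 12*r^4*z^4 - 8*r^4*z^3 - 4*r^4*z^2 + 20*r^3*z^5 + 24*r^3*z^4 - 4*r^3*z^3 + 8*r^2*z^6 + 40*r^2*z^5 + 12*r^2*z^4 + r^2 + 16*r*z^6 + 20*r*z^5 - 5*r*z + 8*z^6 + 6*z^2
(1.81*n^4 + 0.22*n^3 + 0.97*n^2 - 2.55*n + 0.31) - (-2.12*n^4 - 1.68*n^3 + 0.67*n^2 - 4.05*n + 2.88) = 3.93*n^4 + 1.9*n^3 + 0.3*n^2 + 1.5*n - 2.57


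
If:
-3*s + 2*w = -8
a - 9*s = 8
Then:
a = 6*w + 32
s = 2*w/3 + 8/3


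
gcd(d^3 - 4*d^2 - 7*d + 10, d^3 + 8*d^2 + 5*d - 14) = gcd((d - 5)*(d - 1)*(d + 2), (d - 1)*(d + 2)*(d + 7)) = d^2 + d - 2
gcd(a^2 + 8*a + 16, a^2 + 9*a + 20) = a + 4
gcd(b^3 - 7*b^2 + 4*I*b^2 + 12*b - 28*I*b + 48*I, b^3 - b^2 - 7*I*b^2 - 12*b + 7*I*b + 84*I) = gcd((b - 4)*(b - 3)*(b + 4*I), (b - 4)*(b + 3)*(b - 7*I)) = b - 4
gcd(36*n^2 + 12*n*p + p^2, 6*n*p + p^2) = 6*n + p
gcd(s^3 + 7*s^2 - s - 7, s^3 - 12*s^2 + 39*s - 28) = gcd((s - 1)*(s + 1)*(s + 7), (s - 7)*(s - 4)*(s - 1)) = s - 1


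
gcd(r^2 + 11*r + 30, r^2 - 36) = r + 6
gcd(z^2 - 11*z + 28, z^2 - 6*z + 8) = z - 4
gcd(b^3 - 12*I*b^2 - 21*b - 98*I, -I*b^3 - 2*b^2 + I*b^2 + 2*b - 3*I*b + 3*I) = 1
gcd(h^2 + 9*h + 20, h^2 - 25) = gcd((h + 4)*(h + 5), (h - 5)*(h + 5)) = h + 5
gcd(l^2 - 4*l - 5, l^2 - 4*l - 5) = l^2 - 4*l - 5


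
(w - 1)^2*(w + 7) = w^3 + 5*w^2 - 13*w + 7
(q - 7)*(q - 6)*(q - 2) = q^3 - 15*q^2 + 68*q - 84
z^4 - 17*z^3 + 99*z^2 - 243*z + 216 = (z - 8)*(z - 3)^3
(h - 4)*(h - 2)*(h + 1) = h^3 - 5*h^2 + 2*h + 8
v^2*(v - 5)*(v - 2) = v^4 - 7*v^3 + 10*v^2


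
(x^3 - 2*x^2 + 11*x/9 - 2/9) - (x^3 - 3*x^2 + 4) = x^2 + 11*x/9 - 38/9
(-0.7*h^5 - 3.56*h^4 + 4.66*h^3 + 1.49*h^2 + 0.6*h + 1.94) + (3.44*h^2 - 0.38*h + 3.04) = -0.7*h^5 - 3.56*h^4 + 4.66*h^3 + 4.93*h^2 + 0.22*h + 4.98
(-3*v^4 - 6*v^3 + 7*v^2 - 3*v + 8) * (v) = -3*v^5 - 6*v^4 + 7*v^3 - 3*v^2 + 8*v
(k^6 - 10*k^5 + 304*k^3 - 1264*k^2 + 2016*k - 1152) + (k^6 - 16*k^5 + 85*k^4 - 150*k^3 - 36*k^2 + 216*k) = 2*k^6 - 26*k^5 + 85*k^4 + 154*k^3 - 1300*k^2 + 2232*k - 1152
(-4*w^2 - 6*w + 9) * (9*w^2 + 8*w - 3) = -36*w^4 - 86*w^3 + 45*w^2 + 90*w - 27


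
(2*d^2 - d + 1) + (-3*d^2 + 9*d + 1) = -d^2 + 8*d + 2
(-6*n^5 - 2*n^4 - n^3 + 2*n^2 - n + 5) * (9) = -54*n^5 - 18*n^4 - 9*n^3 + 18*n^2 - 9*n + 45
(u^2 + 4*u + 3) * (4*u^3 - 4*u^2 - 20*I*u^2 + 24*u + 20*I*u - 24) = 4*u^5 + 12*u^4 - 20*I*u^4 + 20*u^3 - 60*I*u^3 + 60*u^2 + 20*I*u^2 - 24*u + 60*I*u - 72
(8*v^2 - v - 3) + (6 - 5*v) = 8*v^2 - 6*v + 3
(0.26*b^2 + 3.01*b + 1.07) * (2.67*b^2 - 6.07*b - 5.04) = 0.6942*b^4 + 6.4585*b^3 - 16.7242*b^2 - 21.6653*b - 5.3928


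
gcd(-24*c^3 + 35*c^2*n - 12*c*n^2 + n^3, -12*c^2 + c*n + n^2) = 3*c - n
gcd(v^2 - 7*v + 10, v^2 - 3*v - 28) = 1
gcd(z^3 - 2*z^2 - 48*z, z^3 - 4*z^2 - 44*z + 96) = z^2 - 2*z - 48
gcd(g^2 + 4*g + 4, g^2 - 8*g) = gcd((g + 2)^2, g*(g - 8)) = 1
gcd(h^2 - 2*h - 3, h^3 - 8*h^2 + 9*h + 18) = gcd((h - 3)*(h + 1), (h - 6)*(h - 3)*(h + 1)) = h^2 - 2*h - 3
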